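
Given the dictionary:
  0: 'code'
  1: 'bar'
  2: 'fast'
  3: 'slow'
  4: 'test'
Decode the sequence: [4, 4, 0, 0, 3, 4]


Look up each index in the dictionary:
  4 -> 'test'
  4 -> 'test'
  0 -> 'code'
  0 -> 'code'
  3 -> 'slow'
  4 -> 'test'

Decoded: "test test code code slow test"


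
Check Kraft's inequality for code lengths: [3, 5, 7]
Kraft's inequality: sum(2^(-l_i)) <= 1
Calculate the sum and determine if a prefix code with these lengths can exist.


Sum = 2^(-3) + 2^(-5) + 2^(-7)
    = 0.125 + 0.03125 + 0.0078125
    = 21/128 = 0.1640625
Since 0.1640625 <= 1, Kraft's inequality IS satisfied.
A prefix code with these lengths CAN exist.

Kraft sum = 0.1640625. Satisfied.


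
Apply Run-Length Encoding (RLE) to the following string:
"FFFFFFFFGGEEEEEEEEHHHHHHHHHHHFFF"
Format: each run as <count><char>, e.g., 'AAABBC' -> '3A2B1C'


Scanning runs left to right:
  i=0: run of 'F' x 8 -> '8F'
  i=8: run of 'G' x 2 -> '2G'
  i=10: run of 'E' x 8 -> '8E'
  i=18: run of 'H' x 11 -> '11H'
  i=29: run of 'F' x 3 -> '3F'

RLE = 8F2G8E11H3F


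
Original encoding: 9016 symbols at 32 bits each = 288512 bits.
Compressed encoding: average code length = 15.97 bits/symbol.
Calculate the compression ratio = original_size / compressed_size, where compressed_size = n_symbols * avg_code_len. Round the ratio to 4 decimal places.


original_size = n_symbols * orig_bits = 9016 * 32 = 288512 bits
compressed_size = n_symbols * avg_code_len = 9016 * 15.97 = 143985.52 bits
ratio = original_size / compressed_size = 288512 / 143985.52 = 2.0038

Compression ratio = 2.0038


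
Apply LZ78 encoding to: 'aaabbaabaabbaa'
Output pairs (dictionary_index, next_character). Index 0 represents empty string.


LZ78 encoding steps:
Dictionary: {0: ''}
Step 1: w='' (idx 0), next='a' -> output (0, 'a'), add 'a' as idx 1
Step 2: w='a' (idx 1), next='a' -> output (1, 'a'), add 'aa' as idx 2
Step 3: w='' (idx 0), next='b' -> output (0, 'b'), add 'b' as idx 3
Step 4: w='b' (idx 3), next='a' -> output (3, 'a'), add 'ba' as idx 4
Step 5: w='a' (idx 1), next='b' -> output (1, 'b'), add 'ab' as idx 5
Step 6: w='aa' (idx 2), next='b' -> output (2, 'b'), add 'aab' as idx 6
Step 7: w='ba' (idx 4), next='a' -> output (4, 'a'), add 'baa' as idx 7


Encoded: [(0, 'a'), (1, 'a'), (0, 'b'), (3, 'a'), (1, 'b'), (2, 'b'), (4, 'a')]


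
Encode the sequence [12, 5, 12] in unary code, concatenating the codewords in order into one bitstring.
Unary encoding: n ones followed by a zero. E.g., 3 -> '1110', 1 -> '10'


Encode each number as n ones followed by a terminating 0:
  12 -> 1111111111110 (13 bits)
  5 -> 111110 (6 bits)
  12 -> 1111111111110 (13 bits)
Total length = 13 + 6 + 13 = 32 bits.

Unary([12, 5, 12]) = 11111111111101111101111111111110 (32 bits)


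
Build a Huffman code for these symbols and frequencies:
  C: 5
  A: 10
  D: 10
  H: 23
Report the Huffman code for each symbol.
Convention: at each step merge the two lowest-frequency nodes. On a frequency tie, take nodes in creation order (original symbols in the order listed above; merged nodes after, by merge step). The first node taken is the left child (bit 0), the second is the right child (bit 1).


Huffman tree construction:
Step 1: Merge C(5) + A(10) = 15
Step 2: Merge D(10) + (C+A)(15) = 25
Step 3: Merge H(23) + (D+(C+A))(25) = 48
Read each symbol's code off the tree from the root (left child = 0, right child = 1).

Codes:
  C: 110 (length 3)
  A: 111 (length 3)
  D: 10 (length 2)
  H: 0 (length 1)
Average code length: 88/48 = 1.8333 bits/symbol


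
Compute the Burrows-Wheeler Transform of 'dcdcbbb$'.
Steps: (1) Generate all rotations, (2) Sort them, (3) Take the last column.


Rotations (sorted):
  0: $dcdcbbb -> last char: b
  1: b$dcdcbb -> last char: b
  2: bb$dcdcb -> last char: b
  3: bbb$dcdc -> last char: c
  4: cbbb$dcd -> last char: d
  5: cdcbbb$d -> last char: d
  6: dcbbb$dc -> last char: c
  7: dcdcbbb$ -> last char: $


BWT = bbbcddc$


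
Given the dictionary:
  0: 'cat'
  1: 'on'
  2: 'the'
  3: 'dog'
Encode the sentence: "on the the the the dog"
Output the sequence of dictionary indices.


Look up each word in the dictionary:
  'on' -> 1
  'the' -> 2
  'the' -> 2
  'the' -> 2
  'the' -> 2
  'dog' -> 3

Encoded: [1, 2, 2, 2, 2, 3]


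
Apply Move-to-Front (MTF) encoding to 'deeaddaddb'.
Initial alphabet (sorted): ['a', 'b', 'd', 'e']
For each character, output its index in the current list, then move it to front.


MTF encoding:
'd': index 2 in ['a', 'b', 'd', 'e'] -> ['d', 'a', 'b', 'e']
'e': index 3 in ['d', 'a', 'b', 'e'] -> ['e', 'd', 'a', 'b']
'e': index 0 in ['e', 'd', 'a', 'b'] -> ['e', 'd', 'a', 'b']
'a': index 2 in ['e', 'd', 'a', 'b'] -> ['a', 'e', 'd', 'b']
'd': index 2 in ['a', 'e', 'd', 'b'] -> ['d', 'a', 'e', 'b']
'd': index 0 in ['d', 'a', 'e', 'b'] -> ['d', 'a', 'e', 'b']
'a': index 1 in ['d', 'a', 'e', 'b'] -> ['a', 'd', 'e', 'b']
'd': index 1 in ['a', 'd', 'e', 'b'] -> ['d', 'a', 'e', 'b']
'd': index 0 in ['d', 'a', 'e', 'b'] -> ['d', 'a', 'e', 'b']
'b': index 3 in ['d', 'a', 'e', 'b'] -> ['b', 'd', 'a', 'e']


Output: [2, 3, 0, 2, 2, 0, 1, 1, 0, 3]


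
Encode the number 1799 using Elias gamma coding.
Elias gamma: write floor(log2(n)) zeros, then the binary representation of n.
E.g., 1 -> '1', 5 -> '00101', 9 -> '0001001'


num_bits = floor(log2(1799)) + 1 = 11
leading_zeros = num_bits - 1 = 10
binary(1799) = 11100000111

Elias gamma(1799) = '0000000000' + '11100000111' = 000000000011100000111 (21 bits)


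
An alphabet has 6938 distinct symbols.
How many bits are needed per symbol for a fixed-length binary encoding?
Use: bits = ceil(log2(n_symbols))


log2(6938) = 12.7603
Bracket: 2^12 = 4096 < 6938 <= 2^13 = 8192
So ceil(log2(6938)) = 13

bits = ceil(log2(6938)) = ceil(12.7603) = 13 bits


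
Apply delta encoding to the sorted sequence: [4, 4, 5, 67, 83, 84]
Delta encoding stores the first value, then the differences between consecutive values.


First value: 4
Deltas:
  4 - 4 = 0
  5 - 4 = 1
  67 - 5 = 62
  83 - 67 = 16
  84 - 83 = 1


Delta encoded: [4, 0, 1, 62, 16, 1]


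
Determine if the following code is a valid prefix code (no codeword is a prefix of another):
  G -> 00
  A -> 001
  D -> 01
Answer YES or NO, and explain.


Checking each pair (does one codeword prefix another?):
  G='00' vs A='001': prefix -- VIOLATION

NO -- this is NOT a valid prefix code. G (00) is a prefix of A (001).


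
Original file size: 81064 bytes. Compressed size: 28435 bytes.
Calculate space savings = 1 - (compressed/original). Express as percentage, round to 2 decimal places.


ratio = compressed/original = 28435/81064 = 0.350772
savings = 1 - ratio = 1 - 0.350772 = 0.649228
as a percentage: 0.649228 * 100 = 64.92%

Space savings = 1 - 28435/81064 = 64.92%


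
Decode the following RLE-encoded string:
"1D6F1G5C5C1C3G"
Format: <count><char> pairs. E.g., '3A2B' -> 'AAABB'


Expanding each <count><char> pair:
  1D -> 'D'
  6F -> 'FFFFFF'
  1G -> 'G'
  5C -> 'CCCCC'
  5C -> 'CCCCC'
  1C -> 'C'
  3G -> 'GGG'

Decoded = DFFFFFFGCCCCCCCCCCCGGG


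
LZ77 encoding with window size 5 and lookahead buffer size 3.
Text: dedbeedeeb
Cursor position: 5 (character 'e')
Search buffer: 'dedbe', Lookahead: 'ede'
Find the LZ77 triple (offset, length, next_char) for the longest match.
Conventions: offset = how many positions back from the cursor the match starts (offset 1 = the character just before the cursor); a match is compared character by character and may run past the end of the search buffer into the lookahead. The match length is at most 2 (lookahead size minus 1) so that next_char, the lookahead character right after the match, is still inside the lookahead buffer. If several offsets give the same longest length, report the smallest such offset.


Try each offset into the search buffer:
  offset=1 (pos 4, char 'e'): match length 1
  offset=2 (pos 3, char 'b'): match length 0
  offset=3 (pos 2, char 'd'): match length 0
  offset=4 (pos 1, char 'e'): match length 2
  offset=5 (pos 0, char 'd'): match length 0
Longest match has length 2 at offset 4.
next_char = character at position 5 + 2 = 7 -> 'e'

Best match: offset=4, length=2 (matching 'ed' starting at position 1)
LZ77 triple: (4, 2, 'e')


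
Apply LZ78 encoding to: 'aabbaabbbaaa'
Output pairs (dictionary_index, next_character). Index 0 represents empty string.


LZ78 encoding steps:
Dictionary: {0: ''}
Step 1: w='' (idx 0), next='a' -> output (0, 'a'), add 'a' as idx 1
Step 2: w='a' (idx 1), next='b' -> output (1, 'b'), add 'ab' as idx 2
Step 3: w='' (idx 0), next='b' -> output (0, 'b'), add 'b' as idx 3
Step 4: w='a' (idx 1), next='a' -> output (1, 'a'), add 'aa' as idx 4
Step 5: w='b' (idx 3), next='b' -> output (3, 'b'), add 'bb' as idx 5
Step 6: w='b' (idx 3), next='a' -> output (3, 'a'), add 'ba' as idx 6
Step 7: w='aa' (idx 4), end of input -> output (4, '')


Encoded: [(0, 'a'), (1, 'b'), (0, 'b'), (1, 'a'), (3, 'b'), (3, 'a'), (4, '')]


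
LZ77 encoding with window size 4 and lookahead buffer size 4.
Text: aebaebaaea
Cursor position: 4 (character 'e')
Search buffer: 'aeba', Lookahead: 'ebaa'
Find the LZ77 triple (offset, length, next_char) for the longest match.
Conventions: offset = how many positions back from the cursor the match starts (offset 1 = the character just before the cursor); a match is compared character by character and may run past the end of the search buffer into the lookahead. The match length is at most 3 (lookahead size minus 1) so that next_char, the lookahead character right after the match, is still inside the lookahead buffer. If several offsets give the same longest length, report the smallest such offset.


Try each offset into the search buffer:
  offset=1 (pos 3, char 'a'): match length 0
  offset=2 (pos 2, char 'b'): match length 0
  offset=3 (pos 1, char 'e'): match length 3
  offset=4 (pos 0, char 'a'): match length 0
Longest match has length 3 at offset 3.
next_char = character at position 4 + 3 = 7 -> 'a'

Best match: offset=3, length=3 (matching 'eba' starting at position 1)
LZ77 triple: (3, 3, 'a')


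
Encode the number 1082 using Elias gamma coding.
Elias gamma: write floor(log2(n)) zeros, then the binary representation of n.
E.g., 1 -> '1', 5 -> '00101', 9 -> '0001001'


num_bits = floor(log2(1082)) + 1 = 11
leading_zeros = num_bits - 1 = 10
binary(1082) = 10000111010

Elias gamma(1082) = '0000000000' + '10000111010' = 000000000010000111010 (21 bits)


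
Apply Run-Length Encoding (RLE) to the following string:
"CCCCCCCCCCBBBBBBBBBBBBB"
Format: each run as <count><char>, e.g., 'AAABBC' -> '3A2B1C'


Scanning runs left to right:
  i=0: run of 'C' x 10 -> '10C'
  i=10: run of 'B' x 13 -> '13B'

RLE = 10C13B


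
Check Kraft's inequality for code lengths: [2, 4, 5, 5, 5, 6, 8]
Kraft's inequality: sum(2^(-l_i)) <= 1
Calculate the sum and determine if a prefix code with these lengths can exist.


Sum = 2^(-2) + 2^(-4) + 2^(-5) + 2^(-5) + 2^(-5) + 2^(-6) + 2^(-8)
    = 0.25 + 0.0625 + 0.03125 + 0.03125 + 0.03125 + 0.015625 + 0.00390625
    = 109/256 = 0.42578125
Since 0.42578125 <= 1, Kraft's inequality IS satisfied.
A prefix code with these lengths CAN exist.

Kraft sum = 0.42578125. Satisfied.


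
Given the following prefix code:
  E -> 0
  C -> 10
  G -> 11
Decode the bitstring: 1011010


Decoding step by step:
Bits 10 -> C
Bits 11 -> G
Bits 0 -> E
Bits 10 -> C


Decoded message: CGEC


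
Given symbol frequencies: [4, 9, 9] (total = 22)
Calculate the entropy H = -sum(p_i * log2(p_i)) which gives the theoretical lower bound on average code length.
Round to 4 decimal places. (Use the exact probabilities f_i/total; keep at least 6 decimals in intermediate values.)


Per-symbol terms -p_i * log2(p_i) with p_i = f_i/22:
  p = 4/22 = 0.181818: log2(p) = -2.459432, -p*log2(p) = 0.447169
  p = 9/22 = 0.409091: log2(p) = -1.289507, -p*log2(p) = 0.527525
  p = 9/22 = 0.409091: log2(p) = -1.289507, -p*log2(p) = 0.527525
H = 0.447169 + 0.527525 + 0.527525 = 1.502219

H = 1.5022 bits/symbol


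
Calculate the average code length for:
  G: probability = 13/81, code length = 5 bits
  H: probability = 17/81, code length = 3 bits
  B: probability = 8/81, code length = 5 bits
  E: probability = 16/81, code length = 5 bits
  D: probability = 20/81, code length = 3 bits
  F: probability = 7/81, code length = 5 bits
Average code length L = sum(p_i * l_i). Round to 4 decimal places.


Weighted contributions p_i * l_i:
  G: (13/81) * 5 = 65/81
  H: (17/81) * 3 = 51/81
  B: (8/81) * 5 = 40/81
  E: (16/81) * 5 = 80/81
  D: (20/81) * 3 = 60/81
  F: (7/81) * 5 = 35/81
Sum = (65 + 51 + 40 + 80 + 60 + 35)/81 = 331/81

L = 331/81 = 4.0864 bits/symbol


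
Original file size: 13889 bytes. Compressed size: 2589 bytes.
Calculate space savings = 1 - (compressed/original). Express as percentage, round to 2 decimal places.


ratio = compressed/original = 2589/13889 = 0.186407
savings = 1 - ratio = 1 - 0.186407 = 0.813593
as a percentage: 0.813593 * 100 = 81.36%

Space savings = 1 - 2589/13889 = 81.36%


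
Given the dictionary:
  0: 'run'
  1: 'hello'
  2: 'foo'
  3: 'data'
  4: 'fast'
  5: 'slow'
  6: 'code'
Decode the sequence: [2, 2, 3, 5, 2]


Look up each index in the dictionary:
  2 -> 'foo'
  2 -> 'foo'
  3 -> 'data'
  5 -> 'slow'
  2 -> 'foo'

Decoded: "foo foo data slow foo"


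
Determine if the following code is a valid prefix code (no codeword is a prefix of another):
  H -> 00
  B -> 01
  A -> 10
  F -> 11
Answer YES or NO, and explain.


Checking each pair (does one codeword prefix another?):
  H='00' vs B='01': no prefix
  H='00' vs A='10': no prefix
  H='00' vs F='11': no prefix
  B='01' vs H='00': no prefix
  B='01' vs A='10': no prefix
  B='01' vs F='11': no prefix
  A='10' vs H='00': no prefix
  A='10' vs B='01': no prefix
  A='10' vs F='11': no prefix
  F='11' vs H='00': no prefix
  F='11' vs B='01': no prefix
  F='11' vs A='10': no prefix
No violation found over all pairs.

YES -- this is a valid prefix code. No codeword is a prefix of any other codeword.


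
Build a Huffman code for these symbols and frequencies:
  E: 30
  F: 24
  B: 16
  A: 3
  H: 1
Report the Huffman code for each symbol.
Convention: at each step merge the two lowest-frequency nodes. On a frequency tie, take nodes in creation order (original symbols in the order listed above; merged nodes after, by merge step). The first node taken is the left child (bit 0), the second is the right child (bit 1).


Huffman tree construction:
Step 1: Merge H(1) + A(3) = 4
Step 2: Merge (H+A)(4) + B(16) = 20
Step 3: Merge ((H+A)+B)(20) + F(24) = 44
Step 4: Merge E(30) + (((H+A)+B)+F)(44) = 74
Read each symbol's code off the tree from the root (left child = 0, right child = 1).

Codes:
  E: 0 (length 1)
  F: 11 (length 2)
  B: 101 (length 3)
  A: 1001 (length 4)
  H: 1000 (length 4)
Average code length: 142/74 = 1.9189 bits/symbol


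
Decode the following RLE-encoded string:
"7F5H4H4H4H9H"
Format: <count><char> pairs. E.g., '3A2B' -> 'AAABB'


Expanding each <count><char> pair:
  7F -> 'FFFFFFF'
  5H -> 'HHHHH'
  4H -> 'HHHH'
  4H -> 'HHHH'
  4H -> 'HHHH'
  9H -> 'HHHHHHHHH'

Decoded = FFFFFFFHHHHHHHHHHHHHHHHHHHHHHHHHH


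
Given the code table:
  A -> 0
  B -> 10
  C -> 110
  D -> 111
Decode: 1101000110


Decoding:
110 -> C
10 -> B
0 -> A
0 -> A
110 -> C


Result: CBAAC


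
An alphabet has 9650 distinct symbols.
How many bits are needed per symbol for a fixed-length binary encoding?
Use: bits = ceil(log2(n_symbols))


log2(9650) = 13.2363
Bracket: 2^13 = 8192 < 9650 <= 2^14 = 16384
So ceil(log2(9650)) = 14

bits = ceil(log2(9650)) = ceil(13.2363) = 14 bits


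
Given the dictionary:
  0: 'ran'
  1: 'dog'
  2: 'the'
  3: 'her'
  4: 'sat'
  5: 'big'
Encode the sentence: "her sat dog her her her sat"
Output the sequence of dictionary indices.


Look up each word in the dictionary:
  'her' -> 3
  'sat' -> 4
  'dog' -> 1
  'her' -> 3
  'her' -> 3
  'her' -> 3
  'sat' -> 4

Encoded: [3, 4, 1, 3, 3, 3, 4]


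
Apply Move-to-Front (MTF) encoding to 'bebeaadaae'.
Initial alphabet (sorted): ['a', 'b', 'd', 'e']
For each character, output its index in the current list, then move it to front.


MTF encoding:
'b': index 1 in ['a', 'b', 'd', 'e'] -> ['b', 'a', 'd', 'e']
'e': index 3 in ['b', 'a', 'd', 'e'] -> ['e', 'b', 'a', 'd']
'b': index 1 in ['e', 'b', 'a', 'd'] -> ['b', 'e', 'a', 'd']
'e': index 1 in ['b', 'e', 'a', 'd'] -> ['e', 'b', 'a', 'd']
'a': index 2 in ['e', 'b', 'a', 'd'] -> ['a', 'e', 'b', 'd']
'a': index 0 in ['a', 'e', 'b', 'd'] -> ['a', 'e', 'b', 'd']
'd': index 3 in ['a', 'e', 'b', 'd'] -> ['d', 'a', 'e', 'b']
'a': index 1 in ['d', 'a', 'e', 'b'] -> ['a', 'd', 'e', 'b']
'a': index 0 in ['a', 'd', 'e', 'b'] -> ['a', 'd', 'e', 'b']
'e': index 2 in ['a', 'd', 'e', 'b'] -> ['e', 'a', 'd', 'b']


Output: [1, 3, 1, 1, 2, 0, 3, 1, 0, 2]


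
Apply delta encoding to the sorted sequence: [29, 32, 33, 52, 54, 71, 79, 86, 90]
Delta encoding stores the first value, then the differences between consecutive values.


First value: 29
Deltas:
  32 - 29 = 3
  33 - 32 = 1
  52 - 33 = 19
  54 - 52 = 2
  71 - 54 = 17
  79 - 71 = 8
  86 - 79 = 7
  90 - 86 = 4


Delta encoded: [29, 3, 1, 19, 2, 17, 8, 7, 4]


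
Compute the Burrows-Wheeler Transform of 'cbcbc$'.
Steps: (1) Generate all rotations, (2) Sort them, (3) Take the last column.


Rotations (sorted):
  0: $cbcbc -> last char: c
  1: bc$cbc -> last char: c
  2: bcbc$c -> last char: c
  3: c$cbcb -> last char: b
  4: cbc$cb -> last char: b
  5: cbcbc$ -> last char: $


BWT = cccbb$


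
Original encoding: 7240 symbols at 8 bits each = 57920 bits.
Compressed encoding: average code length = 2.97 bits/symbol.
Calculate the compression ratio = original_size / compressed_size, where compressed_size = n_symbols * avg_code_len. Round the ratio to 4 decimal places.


original_size = n_symbols * orig_bits = 7240 * 8 = 57920 bits
compressed_size = n_symbols * avg_code_len = 7240 * 2.97 = 21502.8 bits
ratio = original_size / compressed_size = 57920 / 21502.8 = 2.6936

Compression ratio = 2.6936


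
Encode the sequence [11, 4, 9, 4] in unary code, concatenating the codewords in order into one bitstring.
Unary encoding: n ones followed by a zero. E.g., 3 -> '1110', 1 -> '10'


Encode each number as n ones followed by a terminating 0:
  11 -> 111111111110 (12 bits)
  4 -> 11110 (5 bits)
  9 -> 1111111110 (10 bits)
  4 -> 11110 (5 bits)
Total length = 12 + 5 + 10 + 5 = 32 bits.

Unary([11, 4, 9, 4]) = 11111111111011110111111111011110 (32 bits)


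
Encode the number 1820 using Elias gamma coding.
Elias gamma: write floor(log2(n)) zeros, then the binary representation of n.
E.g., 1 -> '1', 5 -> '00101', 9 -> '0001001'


num_bits = floor(log2(1820)) + 1 = 11
leading_zeros = num_bits - 1 = 10
binary(1820) = 11100011100

Elias gamma(1820) = '0000000000' + '11100011100' = 000000000011100011100 (21 bits)


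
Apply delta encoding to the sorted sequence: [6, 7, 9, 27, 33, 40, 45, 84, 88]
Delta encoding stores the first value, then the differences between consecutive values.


First value: 6
Deltas:
  7 - 6 = 1
  9 - 7 = 2
  27 - 9 = 18
  33 - 27 = 6
  40 - 33 = 7
  45 - 40 = 5
  84 - 45 = 39
  88 - 84 = 4


Delta encoded: [6, 1, 2, 18, 6, 7, 5, 39, 4]


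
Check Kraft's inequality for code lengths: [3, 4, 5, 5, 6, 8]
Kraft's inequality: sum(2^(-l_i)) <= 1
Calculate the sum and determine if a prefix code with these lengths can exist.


Sum = 2^(-3) + 2^(-4) + 2^(-5) + 2^(-5) + 2^(-6) + 2^(-8)
    = 0.125 + 0.0625 + 0.03125 + 0.03125 + 0.015625 + 0.00390625
    = 69/256 = 0.26953125
Since 0.26953125 <= 1, Kraft's inequality IS satisfied.
A prefix code with these lengths CAN exist.

Kraft sum = 0.26953125. Satisfied.


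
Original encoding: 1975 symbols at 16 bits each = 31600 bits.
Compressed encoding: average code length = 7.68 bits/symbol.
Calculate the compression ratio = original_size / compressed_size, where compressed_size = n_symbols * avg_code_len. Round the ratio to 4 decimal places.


original_size = n_symbols * orig_bits = 1975 * 16 = 31600 bits
compressed_size = n_symbols * avg_code_len = 1975 * 7.68 = 15168.0 bits
ratio = original_size / compressed_size = 31600 / 15168.0 = 2.0833

Compression ratio = 2.0833


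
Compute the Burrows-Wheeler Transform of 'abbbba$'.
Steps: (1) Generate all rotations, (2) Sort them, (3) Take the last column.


Rotations (sorted):
  0: $abbbba -> last char: a
  1: a$abbbb -> last char: b
  2: abbbba$ -> last char: $
  3: ba$abbb -> last char: b
  4: bba$abb -> last char: b
  5: bbba$ab -> last char: b
  6: bbbba$a -> last char: a


BWT = ab$bbba


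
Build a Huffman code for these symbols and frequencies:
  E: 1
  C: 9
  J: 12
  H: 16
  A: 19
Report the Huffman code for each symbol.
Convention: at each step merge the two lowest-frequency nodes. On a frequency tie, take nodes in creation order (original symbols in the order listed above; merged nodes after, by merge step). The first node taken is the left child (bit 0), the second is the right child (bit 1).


Huffman tree construction:
Step 1: Merge E(1) + C(9) = 10
Step 2: Merge (E+C)(10) + J(12) = 22
Step 3: Merge H(16) + A(19) = 35
Step 4: Merge ((E+C)+J)(22) + (H+A)(35) = 57
Read each symbol's code off the tree from the root (left child = 0, right child = 1).

Codes:
  E: 000 (length 3)
  C: 001 (length 3)
  J: 01 (length 2)
  H: 10 (length 2)
  A: 11 (length 2)
Average code length: 124/57 = 2.1754 bits/symbol


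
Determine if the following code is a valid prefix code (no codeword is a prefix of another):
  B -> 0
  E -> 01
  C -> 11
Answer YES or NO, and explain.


Checking each pair (does one codeword prefix another?):
  B='0' vs E='01': prefix -- VIOLATION

NO -- this is NOT a valid prefix code. B (0) is a prefix of E (01).


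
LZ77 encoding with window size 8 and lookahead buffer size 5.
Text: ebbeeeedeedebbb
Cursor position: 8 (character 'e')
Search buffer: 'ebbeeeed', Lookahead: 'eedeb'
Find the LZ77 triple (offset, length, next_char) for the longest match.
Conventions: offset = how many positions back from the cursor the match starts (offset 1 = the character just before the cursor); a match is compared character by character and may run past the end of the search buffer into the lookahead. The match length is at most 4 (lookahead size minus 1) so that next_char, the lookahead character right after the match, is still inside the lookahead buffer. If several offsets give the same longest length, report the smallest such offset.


Try each offset into the search buffer:
  offset=1 (pos 7, char 'd'): match length 0
  offset=2 (pos 6, char 'e'): match length 1
  offset=3 (pos 5, char 'e'): match length 4
  offset=4 (pos 4, char 'e'): match length 2
  offset=5 (pos 3, char 'e'): match length 2
  offset=6 (pos 2, char 'b'): match length 0
  offset=7 (pos 1, char 'b'): match length 0
  offset=8 (pos 0, char 'e'): match length 1
Longest match has length 4 at offset 3.
next_char = character at position 8 + 4 = 12 -> 'b'

Best match: offset=3, length=4 (matching 'eede' starting at position 5)
LZ77 triple: (3, 4, 'b')


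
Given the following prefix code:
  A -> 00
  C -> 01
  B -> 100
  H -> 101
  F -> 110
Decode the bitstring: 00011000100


Decoding step by step:
Bits 00 -> A
Bits 01 -> C
Bits 100 -> B
Bits 01 -> C
Bits 00 -> A


Decoded message: ACBCA


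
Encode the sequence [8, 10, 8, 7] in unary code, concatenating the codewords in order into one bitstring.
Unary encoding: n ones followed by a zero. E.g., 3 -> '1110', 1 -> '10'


Encode each number as n ones followed by a terminating 0:
  8 -> 111111110 (9 bits)
  10 -> 11111111110 (11 bits)
  8 -> 111111110 (9 bits)
  7 -> 11111110 (8 bits)
Total length = 9 + 11 + 9 + 8 = 37 bits.

Unary([8, 10, 8, 7]) = 1111111101111111111011111111011111110 (37 bits)


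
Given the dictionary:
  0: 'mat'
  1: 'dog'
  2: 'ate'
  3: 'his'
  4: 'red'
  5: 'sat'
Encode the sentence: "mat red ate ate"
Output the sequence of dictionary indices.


Look up each word in the dictionary:
  'mat' -> 0
  'red' -> 4
  'ate' -> 2
  'ate' -> 2

Encoded: [0, 4, 2, 2]


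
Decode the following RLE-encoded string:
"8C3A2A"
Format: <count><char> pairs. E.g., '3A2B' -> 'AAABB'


Expanding each <count><char> pair:
  8C -> 'CCCCCCCC'
  3A -> 'AAA'
  2A -> 'AA'

Decoded = CCCCCCCCAAAAA


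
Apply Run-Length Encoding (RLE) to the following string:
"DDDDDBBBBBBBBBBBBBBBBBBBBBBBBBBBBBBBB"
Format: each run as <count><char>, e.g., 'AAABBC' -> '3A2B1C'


Scanning runs left to right:
  i=0: run of 'D' x 5 -> '5D'
  i=5: run of 'B' x 32 -> '32B'

RLE = 5D32B


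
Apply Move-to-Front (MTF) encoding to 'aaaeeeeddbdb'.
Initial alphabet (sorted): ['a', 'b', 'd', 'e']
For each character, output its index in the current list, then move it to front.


MTF encoding:
'a': index 0 in ['a', 'b', 'd', 'e'] -> ['a', 'b', 'd', 'e']
'a': index 0 in ['a', 'b', 'd', 'e'] -> ['a', 'b', 'd', 'e']
'a': index 0 in ['a', 'b', 'd', 'e'] -> ['a', 'b', 'd', 'e']
'e': index 3 in ['a', 'b', 'd', 'e'] -> ['e', 'a', 'b', 'd']
'e': index 0 in ['e', 'a', 'b', 'd'] -> ['e', 'a', 'b', 'd']
'e': index 0 in ['e', 'a', 'b', 'd'] -> ['e', 'a', 'b', 'd']
'e': index 0 in ['e', 'a', 'b', 'd'] -> ['e', 'a', 'b', 'd']
'd': index 3 in ['e', 'a', 'b', 'd'] -> ['d', 'e', 'a', 'b']
'd': index 0 in ['d', 'e', 'a', 'b'] -> ['d', 'e', 'a', 'b']
'b': index 3 in ['d', 'e', 'a', 'b'] -> ['b', 'd', 'e', 'a']
'd': index 1 in ['b', 'd', 'e', 'a'] -> ['d', 'b', 'e', 'a']
'b': index 1 in ['d', 'b', 'e', 'a'] -> ['b', 'd', 'e', 'a']


Output: [0, 0, 0, 3, 0, 0, 0, 3, 0, 3, 1, 1]


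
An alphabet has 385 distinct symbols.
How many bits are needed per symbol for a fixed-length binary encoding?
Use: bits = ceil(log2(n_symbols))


log2(385) = 8.5887
Bracket: 2^8 = 256 < 385 <= 2^9 = 512
So ceil(log2(385)) = 9

bits = ceil(log2(385)) = ceil(8.5887) = 9 bits


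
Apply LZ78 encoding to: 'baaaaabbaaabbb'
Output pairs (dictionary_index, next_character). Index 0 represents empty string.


LZ78 encoding steps:
Dictionary: {0: ''}
Step 1: w='' (idx 0), next='b' -> output (0, 'b'), add 'b' as idx 1
Step 2: w='' (idx 0), next='a' -> output (0, 'a'), add 'a' as idx 2
Step 3: w='a' (idx 2), next='a' -> output (2, 'a'), add 'aa' as idx 3
Step 4: w='aa' (idx 3), next='b' -> output (3, 'b'), add 'aab' as idx 4
Step 5: w='b' (idx 1), next='a' -> output (1, 'a'), add 'ba' as idx 5
Step 6: w='aab' (idx 4), next='b' -> output (4, 'b'), add 'aabb' as idx 6
Step 7: w='b' (idx 1), end of input -> output (1, '')


Encoded: [(0, 'b'), (0, 'a'), (2, 'a'), (3, 'b'), (1, 'a'), (4, 'b'), (1, '')]


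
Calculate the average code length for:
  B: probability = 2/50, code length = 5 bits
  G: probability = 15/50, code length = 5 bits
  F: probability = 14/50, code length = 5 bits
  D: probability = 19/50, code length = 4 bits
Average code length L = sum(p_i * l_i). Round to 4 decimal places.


Weighted contributions p_i * l_i:
  B: (2/50) * 5 = 10/50
  G: (15/50) * 5 = 75/50
  F: (14/50) * 5 = 70/50
  D: (19/50) * 4 = 76/50
Sum = (10 + 75 + 70 + 76)/50 = 231/50

L = 231/50 = 4.6200 bits/symbol


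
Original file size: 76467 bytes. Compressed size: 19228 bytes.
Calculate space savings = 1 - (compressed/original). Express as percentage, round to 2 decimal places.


ratio = compressed/original = 19228/76467 = 0.251455
savings = 1 - ratio = 1 - 0.251455 = 0.748545
as a percentage: 0.748545 * 100 = 74.85%

Space savings = 1 - 19228/76467 = 74.85%


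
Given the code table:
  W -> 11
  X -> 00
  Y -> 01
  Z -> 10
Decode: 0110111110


Decoding:
01 -> Y
10 -> Z
11 -> W
11 -> W
10 -> Z


Result: YZWWZ


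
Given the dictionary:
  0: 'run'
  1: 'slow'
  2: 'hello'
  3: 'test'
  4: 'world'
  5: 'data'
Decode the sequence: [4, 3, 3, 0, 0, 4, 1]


Look up each index in the dictionary:
  4 -> 'world'
  3 -> 'test'
  3 -> 'test'
  0 -> 'run'
  0 -> 'run'
  4 -> 'world'
  1 -> 'slow'

Decoded: "world test test run run world slow"


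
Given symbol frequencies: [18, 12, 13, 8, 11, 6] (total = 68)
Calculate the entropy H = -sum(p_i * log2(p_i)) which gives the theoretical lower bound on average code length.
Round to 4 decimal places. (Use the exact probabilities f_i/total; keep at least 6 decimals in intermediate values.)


Per-symbol terms -p_i * log2(p_i) with p_i = f_i/68:
  p = 18/68 = 0.264706: log2(p) = -1.917538, -p*log2(p) = 0.507584
  p = 12/68 = 0.176471: log2(p) = -2.502500, -p*log2(p) = 0.441618
  p = 13/68 = 0.191176: log2(p) = -2.387023, -p*log2(p) = 0.456343
  p = 8/68 = 0.117647: log2(p) = -3.087463, -p*log2(p) = 0.363231
  p = 11/68 = 0.161765: log2(p) = -2.628031, -p*log2(p) = 0.425123
  p = 6/68 = 0.088235: log2(p) = -3.502500, -p*log2(p) = 0.309044
H = 0.507584 + 0.441618 + 0.456343 + 0.363231 + 0.425123 + 0.309044 = 2.502943

H = 2.5029 bits/symbol


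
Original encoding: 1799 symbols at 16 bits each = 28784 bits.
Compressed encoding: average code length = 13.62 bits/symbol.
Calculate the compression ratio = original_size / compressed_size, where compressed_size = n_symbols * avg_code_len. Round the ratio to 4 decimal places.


original_size = n_symbols * orig_bits = 1799 * 16 = 28784 bits
compressed_size = n_symbols * avg_code_len = 1799 * 13.62 = 24502.38 bits
ratio = original_size / compressed_size = 28784 / 24502.38 = 1.1747

Compression ratio = 1.1747


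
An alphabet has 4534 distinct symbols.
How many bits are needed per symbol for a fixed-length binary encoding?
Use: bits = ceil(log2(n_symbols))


log2(4534) = 12.1466
Bracket: 2^12 = 4096 < 4534 <= 2^13 = 8192
So ceil(log2(4534)) = 13

bits = ceil(log2(4534)) = ceil(12.1466) = 13 bits


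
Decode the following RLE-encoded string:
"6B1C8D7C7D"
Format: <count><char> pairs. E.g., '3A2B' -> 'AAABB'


Expanding each <count><char> pair:
  6B -> 'BBBBBB'
  1C -> 'C'
  8D -> 'DDDDDDDD'
  7C -> 'CCCCCCC'
  7D -> 'DDDDDDD'

Decoded = BBBBBBCDDDDDDDDCCCCCCCDDDDDDD


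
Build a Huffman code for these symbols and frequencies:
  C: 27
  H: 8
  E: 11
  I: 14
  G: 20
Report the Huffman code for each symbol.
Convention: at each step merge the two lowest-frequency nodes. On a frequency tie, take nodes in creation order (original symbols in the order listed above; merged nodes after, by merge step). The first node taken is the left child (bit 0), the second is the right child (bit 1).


Huffman tree construction:
Step 1: Merge H(8) + E(11) = 19
Step 2: Merge I(14) + (H+E)(19) = 33
Step 3: Merge G(20) + C(27) = 47
Step 4: Merge (I+(H+E))(33) + (G+C)(47) = 80
Read each symbol's code off the tree from the root (left child = 0, right child = 1).

Codes:
  C: 11 (length 2)
  H: 010 (length 3)
  E: 011 (length 3)
  I: 00 (length 2)
  G: 10 (length 2)
Average code length: 179/80 = 2.2375 bits/symbol


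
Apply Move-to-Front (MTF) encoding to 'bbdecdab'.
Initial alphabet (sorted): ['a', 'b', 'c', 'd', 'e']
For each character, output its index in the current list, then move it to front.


MTF encoding:
'b': index 1 in ['a', 'b', 'c', 'd', 'e'] -> ['b', 'a', 'c', 'd', 'e']
'b': index 0 in ['b', 'a', 'c', 'd', 'e'] -> ['b', 'a', 'c', 'd', 'e']
'd': index 3 in ['b', 'a', 'c', 'd', 'e'] -> ['d', 'b', 'a', 'c', 'e']
'e': index 4 in ['d', 'b', 'a', 'c', 'e'] -> ['e', 'd', 'b', 'a', 'c']
'c': index 4 in ['e', 'd', 'b', 'a', 'c'] -> ['c', 'e', 'd', 'b', 'a']
'd': index 2 in ['c', 'e', 'd', 'b', 'a'] -> ['d', 'c', 'e', 'b', 'a']
'a': index 4 in ['d', 'c', 'e', 'b', 'a'] -> ['a', 'd', 'c', 'e', 'b']
'b': index 4 in ['a', 'd', 'c', 'e', 'b'] -> ['b', 'a', 'd', 'c', 'e']


Output: [1, 0, 3, 4, 4, 2, 4, 4]


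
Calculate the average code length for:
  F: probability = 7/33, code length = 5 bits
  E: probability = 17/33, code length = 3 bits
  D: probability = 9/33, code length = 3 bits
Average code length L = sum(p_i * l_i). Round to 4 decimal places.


Weighted contributions p_i * l_i:
  F: (7/33) * 5 = 35/33
  E: (17/33) * 3 = 51/33
  D: (9/33) * 3 = 27/33
Sum = (35 + 51 + 27)/33 = 113/33

L = 113/33 = 3.4242 bits/symbol


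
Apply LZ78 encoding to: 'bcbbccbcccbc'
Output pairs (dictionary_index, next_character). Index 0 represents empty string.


LZ78 encoding steps:
Dictionary: {0: ''}
Step 1: w='' (idx 0), next='b' -> output (0, 'b'), add 'b' as idx 1
Step 2: w='' (idx 0), next='c' -> output (0, 'c'), add 'c' as idx 2
Step 3: w='b' (idx 1), next='b' -> output (1, 'b'), add 'bb' as idx 3
Step 4: w='c' (idx 2), next='c' -> output (2, 'c'), add 'cc' as idx 4
Step 5: w='b' (idx 1), next='c' -> output (1, 'c'), add 'bc' as idx 5
Step 6: w='cc' (idx 4), next='b' -> output (4, 'b'), add 'ccb' as idx 6
Step 7: w='c' (idx 2), end of input -> output (2, '')


Encoded: [(0, 'b'), (0, 'c'), (1, 'b'), (2, 'c'), (1, 'c'), (4, 'b'), (2, '')]


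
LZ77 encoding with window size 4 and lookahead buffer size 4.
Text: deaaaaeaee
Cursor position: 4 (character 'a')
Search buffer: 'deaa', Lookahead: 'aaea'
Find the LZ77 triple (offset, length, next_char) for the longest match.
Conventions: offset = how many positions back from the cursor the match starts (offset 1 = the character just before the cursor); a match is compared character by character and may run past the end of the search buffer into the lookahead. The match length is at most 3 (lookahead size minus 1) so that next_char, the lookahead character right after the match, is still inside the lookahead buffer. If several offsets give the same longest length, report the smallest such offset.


Try each offset into the search buffer:
  offset=1 (pos 3, char 'a'): match length 2
  offset=2 (pos 2, char 'a'): match length 2
  offset=3 (pos 1, char 'e'): match length 0
  offset=4 (pos 0, char 'd'): match length 0
Longest match has length 2, found at offsets 1, 2; take the smallest, offset 1.
next_char = character at position 4 + 2 = 6 -> 'e'

Best match: offset=1, length=2 (matching 'aa' starting at position 3)
LZ77 triple: (1, 2, 'e')


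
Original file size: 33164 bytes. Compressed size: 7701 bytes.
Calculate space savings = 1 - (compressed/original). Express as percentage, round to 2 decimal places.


ratio = compressed/original = 7701/33164 = 0.23221
savings = 1 - ratio = 1 - 0.23221 = 0.76779
as a percentage: 0.76779 * 100 = 76.78%

Space savings = 1 - 7701/33164 = 76.78%


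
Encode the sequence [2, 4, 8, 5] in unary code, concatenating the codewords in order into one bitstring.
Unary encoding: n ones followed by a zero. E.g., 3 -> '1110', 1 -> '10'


Encode each number as n ones followed by a terminating 0:
  2 -> 110 (3 bits)
  4 -> 11110 (5 bits)
  8 -> 111111110 (9 bits)
  5 -> 111110 (6 bits)
Total length = 3 + 5 + 9 + 6 = 23 bits.

Unary([2, 4, 8, 5]) = 11011110111111110111110 (23 bits)


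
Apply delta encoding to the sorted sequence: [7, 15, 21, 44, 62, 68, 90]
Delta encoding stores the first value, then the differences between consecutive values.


First value: 7
Deltas:
  15 - 7 = 8
  21 - 15 = 6
  44 - 21 = 23
  62 - 44 = 18
  68 - 62 = 6
  90 - 68 = 22


Delta encoded: [7, 8, 6, 23, 18, 6, 22]


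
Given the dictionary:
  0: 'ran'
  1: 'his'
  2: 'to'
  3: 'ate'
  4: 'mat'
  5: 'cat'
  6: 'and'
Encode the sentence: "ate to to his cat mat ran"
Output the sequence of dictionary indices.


Look up each word in the dictionary:
  'ate' -> 3
  'to' -> 2
  'to' -> 2
  'his' -> 1
  'cat' -> 5
  'mat' -> 4
  'ran' -> 0

Encoded: [3, 2, 2, 1, 5, 4, 0]


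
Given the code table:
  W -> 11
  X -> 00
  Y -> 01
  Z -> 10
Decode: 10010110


Decoding:
10 -> Z
01 -> Y
01 -> Y
10 -> Z


Result: ZYYZ


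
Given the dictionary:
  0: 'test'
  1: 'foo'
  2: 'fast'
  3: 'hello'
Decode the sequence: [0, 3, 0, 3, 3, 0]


Look up each index in the dictionary:
  0 -> 'test'
  3 -> 'hello'
  0 -> 'test'
  3 -> 'hello'
  3 -> 'hello'
  0 -> 'test'

Decoded: "test hello test hello hello test"


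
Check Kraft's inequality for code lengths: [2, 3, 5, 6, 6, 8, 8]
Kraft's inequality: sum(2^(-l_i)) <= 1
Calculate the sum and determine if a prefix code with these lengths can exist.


Sum = 2^(-2) + 2^(-3) + 2^(-5) + 2^(-6) + 2^(-6) + 2^(-8) + 2^(-8)
    = 0.25 + 0.125 + 0.03125 + 0.015625 + 0.015625 + 0.00390625 + 0.00390625
    = 114/256 = 0.4453125
Since 0.4453125 <= 1, Kraft's inequality IS satisfied.
A prefix code with these lengths CAN exist.

Kraft sum = 0.4453125. Satisfied.


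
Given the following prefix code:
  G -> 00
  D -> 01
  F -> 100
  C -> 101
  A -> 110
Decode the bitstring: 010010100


Decoding step by step:
Bits 01 -> D
Bits 00 -> G
Bits 101 -> C
Bits 00 -> G


Decoded message: DGCG


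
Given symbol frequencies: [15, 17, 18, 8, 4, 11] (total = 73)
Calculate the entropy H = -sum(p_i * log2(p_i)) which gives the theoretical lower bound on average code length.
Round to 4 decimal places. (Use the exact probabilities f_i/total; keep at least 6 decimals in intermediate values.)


Per-symbol terms -p_i * log2(p_i) with p_i = f_i/73:
  p = 15/73 = 0.205479: log2(p) = -2.282934, -p*log2(p) = 0.469096
  p = 17/73 = 0.232877: log2(p) = -2.102362, -p*log2(p) = 0.489591
  p = 18/73 = 0.246575: log2(p) = -2.019900, -p*log2(p) = 0.498057
  p = 8/73 = 0.109589: log2(p) = -3.189825, -p*log2(p) = 0.349570
  p = 4/73 = 0.054795: log2(p) = -4.189825, -p*log2(p) = 0.229579
  p = 11/73 = 0.150685: log2(p) = -2.730393, -p*log2(p) = 0.411429
H = 0.469096 + 0.489591 + 0.498057 + 0.349570 + 0.229579 + 0.411429 = 2.447322

H = 2.4473 bits/symbol


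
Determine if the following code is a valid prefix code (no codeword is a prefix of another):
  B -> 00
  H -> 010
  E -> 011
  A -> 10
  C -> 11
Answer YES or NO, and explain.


Checking each pair (does one codeword prefix another?):
  B='00' vs H='010': no prefix
  B='00' vs E='011': no prefix
  B='00' vs A='10': no prefix
  B='00' vs C='11': no prefix
  H='010' vs B='00': no prefix
  H='010' vs E='011': no prefix
  H='010' vs A='10': no prefix
  H='010' vs C='11': no prefix
  E='011' vs B='00': no prefix
  E='011' vs H='010': no prefix
  E='011' vs A='10': no prefix
  E='011' vs C='11': no prefix
  A='10' vs B='00': no prefix
  A='10' vs H='010': no prefix
  A='10' vs E='011': no prefix
  A='10' vs C='11': no prefix
  C='11' vs B='00': no prefix
  C='11' vs H='010': no prefix
  C='11' vs E='011': no prefix
  C='11' vs A='10': no prefix
No violation found over all pairs.

YES -- this is a valid prefix code. No codeword is a prefix of any other codeword.


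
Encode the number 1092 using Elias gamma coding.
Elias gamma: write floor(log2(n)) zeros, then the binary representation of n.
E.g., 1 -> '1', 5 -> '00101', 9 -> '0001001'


num_bits = floor(log2(1092)) + 1 = 11
leading_zeros = num_bits - 1 = 10
binary(1092) = 10001000100

Elias gamma(1092) = '0000000000' + '10001000100' = 000000000010001000100 (21 bits)


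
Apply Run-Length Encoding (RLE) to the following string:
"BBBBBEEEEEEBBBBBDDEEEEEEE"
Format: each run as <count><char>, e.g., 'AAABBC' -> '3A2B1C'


Scanning runs left to right:
  i=0: run of 'B' x 5 -> '5B'
  i=5: run of 'E' x 6 -> '6E'
  i=11: run of 'B' x 5 -> '5B'
  i=16: run of 'D' x 2 -> '2D'
  i=18: run of 'E' x 7 -> '7E'

RLE = 5B6E5B2D7E


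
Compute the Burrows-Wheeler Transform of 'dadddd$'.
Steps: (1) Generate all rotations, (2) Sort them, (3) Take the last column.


Rotations (sorted):
  0: $dadddd -> last char: d
  1: adddd$d -> last char: d
  2: d$daddd -> last char: d
  3: dadddd$ -> last char: $
  4: dd$dadd -> last char: d
  5: ddd$dad -> last char: d
  6: dddd$da -> last char: a


BWT = ddd$dda


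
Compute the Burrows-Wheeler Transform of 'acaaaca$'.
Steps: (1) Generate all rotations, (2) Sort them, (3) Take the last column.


Rotations (sorted):
  0: $acaaaca -> last char: a
  1: a$acaaac -> last char: c
  2: aaaca$ac -> last char: c
  3: aaca$aca -> last char: a
  4: aca$acaa -> last char: a
  5: acaaaca$ -> last char: $
  6: ca$acaaa -> last char: a
  7: caaaca$a -> last char: a


BWT = accaa$aa


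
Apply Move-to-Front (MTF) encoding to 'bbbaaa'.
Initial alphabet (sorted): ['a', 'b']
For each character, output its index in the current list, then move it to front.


MTF encoding:
'b': index 1 in ['a', 'b'] -> ['b', 'a']
'b': index 0 in ['b', 'a'] -> ['b', 'a']
'b': index 0 in ['b', 'a'] -> ['b', 'a']
'a': index 1 in ['b', 'a'] -> ['a', 'b']
'a': index 0 in ['a', 'b'] -> ['a', 'b']
'a': index 0 in ['a', 'b'] -> ['a', 'b']


Output: [1, 0, 0, 1, 0, 0]
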